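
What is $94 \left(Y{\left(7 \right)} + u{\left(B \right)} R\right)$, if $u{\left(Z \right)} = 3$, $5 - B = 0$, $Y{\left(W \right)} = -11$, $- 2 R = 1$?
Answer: $-1175$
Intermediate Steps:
$R = - \frac{1}{2}$ ($R = \left(- \frac{1}{2}\right) 1 = - \frac{1}{2} \approx -0.5$)
$B = 5$ ($B = 5 - 0 = 5 + 0 = 5$)
$94 \left(Y{\left(7 \right)} + u{\left(B \right)} R\right) = 94 \left(-11 + 3 \left(- \frac{1}{2}\right)\right) = 94 \left(-11 - \frac{3}{2}\right) = 94 \left(- \frac{25}{2}\right) = -1175$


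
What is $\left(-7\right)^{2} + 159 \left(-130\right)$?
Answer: $-20621$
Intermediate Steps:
$\left(-7\right)^{2} + 159 \left(-130\right) = 49 - 20670 = -20621$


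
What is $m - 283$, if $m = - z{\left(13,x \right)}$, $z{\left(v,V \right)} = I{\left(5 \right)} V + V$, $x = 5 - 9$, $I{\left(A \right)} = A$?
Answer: $-259$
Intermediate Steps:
$x = -4$
$z{\left(v,V \right)} = 6 V$ ($z{\left(v,V \right)} = 5 V + V = 6 V$)
$m = 24$ ($m = - 6 \left(-4\right) = \left(-1\right) \left(-24\right) = 24$)
$m - 283 = 24 - 283 = -259$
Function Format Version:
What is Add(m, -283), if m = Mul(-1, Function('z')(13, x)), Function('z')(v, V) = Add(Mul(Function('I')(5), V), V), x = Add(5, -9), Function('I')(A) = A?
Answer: -259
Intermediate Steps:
x = -4
Function('z')(v, V) = Mul(6, V) (Function('z')(v, V) = Add(Mul(5, V), V) = Mul(6, V))
m = 24 (m = Mul(-1, Mul(6, -4)) = Mul(-1, -24) = 24)
Add(m, -283) = Add(24, -283) = -259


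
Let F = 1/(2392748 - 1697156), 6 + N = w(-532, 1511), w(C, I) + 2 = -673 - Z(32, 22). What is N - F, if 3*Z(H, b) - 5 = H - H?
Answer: -474857473/695592 ≈ -682.67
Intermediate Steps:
Z(H, b) = 5/3 (Z(H, b) = 5/3 + (H - H)/3 = 5/3 + (⅓)*0 = 5/3 + 0 = 5/3)
w(C, I) = -2030/3 (w(C, I) = -2 + (-673 - 1*5/3) = -2 + (-673 - 5/3) = -2 - 2024/3 = -2030/3)
N = -2048/3 (N = -6 - 2030/3 = -2048/3 ≈ -682.67)
F = 1/695592 ≈ 1.4376e-6
N - F = -2048/3 - 1*1/695592 = -2048/3 - 1/695592 = -474857473/695592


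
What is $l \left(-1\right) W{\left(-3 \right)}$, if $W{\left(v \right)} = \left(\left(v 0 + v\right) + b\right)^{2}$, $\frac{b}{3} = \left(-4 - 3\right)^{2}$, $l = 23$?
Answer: $-476928$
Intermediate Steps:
$b = 147$ ($b = 3 \left(-4 - 3\right)^{2} = 3 \left(-7\right)^{2} = 3 \cdot 49 = 147$)
$W{\left(v \right)} = \left(147 + v\right)^{2}$ ($W{\left(v \right)} = \left(\left(v 0 + v\right) + 147\right)^{2} = \left(\left(0 + v\right) + 147\right)^{2} = \left(v + 147\right)^{2} = \left(147 + v\right)^{2}$)
$l \left(-1\right) W{\left(-3 \right)} = 23 \left(-1\right) \left(147 - 3\right)^{2} = - 23 \cdot 144^{2} = \left(-23\right) 20736 = -476928$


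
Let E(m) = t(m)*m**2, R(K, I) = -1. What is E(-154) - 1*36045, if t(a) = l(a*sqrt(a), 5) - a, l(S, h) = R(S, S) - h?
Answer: 3473923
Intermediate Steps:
l(S, h) = -1 - h
t(a) = -6 - a (t(a) = (-1 - 1*5) - a = (-1 - 5) - a = -6 - a)
E(m) = m**2*(-6 - m) (E(m) = (-6 - m)*m**2 = m**2*(-6 - m))
E(-154) - 1*36045 = (-154)**2*(-6 - 1*(-154)) - 1*36045 = 23716*(-6 + 154) - 36045 = 23716*148 - 36045 = 3509968 - 36045 = 3473923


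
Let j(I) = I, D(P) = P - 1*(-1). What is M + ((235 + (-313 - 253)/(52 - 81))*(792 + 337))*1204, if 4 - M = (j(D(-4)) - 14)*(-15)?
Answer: 10033104117/29 ≈ 3.4597e+8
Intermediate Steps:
D(P) = 1 + P (D(P) = P + 1 = 1 + P)
M = -251 (M = 4 - ((1 - 4) - 14)*(-15) = 4 - (-3 - 14)*(-15) = 4 - (-17)*(-15) = 4 - 1*255 = 4 - 255 = -251)
M + ((235 + (-313 - 253)/(52 - 81))*(792 + 337))*1204 = -251 + ((235 + (-313 - 253)/(52 - 81))*(792 + 337))*1204 = -251 + ((235 - 566/(-29))*1129)*1204 = -251 + ((235 - 566*(-1/29))*1129)*1204 = -251 + ((235 + 566/29)*1129)*1204 = -251 + ((7381/29)*1129)*1204 = -251 + (8333149/29)*1204 = -251 + 10033111396/29 = 10033104117/29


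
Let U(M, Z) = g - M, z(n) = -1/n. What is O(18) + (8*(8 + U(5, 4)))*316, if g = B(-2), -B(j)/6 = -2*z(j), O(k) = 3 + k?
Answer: 22773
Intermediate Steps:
B(j) = -12/j (B(j) = -(-12)*(-1/j) = -12/j)
g = 6 (g = -12/(-2) = -12*(-½) = 6)
U(M, Z) = 6 - M
O(18) + (8*(8 + U(5, 4)))*316 = (3 + 18) + (8*(8 + (6 - 1*5)))*316 = 21 + (8*(8 + (6 - 5)))*316 = 21 + (8*(8 + 1))*316 = 21 + (8*9)*316 = 21 + 72*316 = 21 + 22752 = 22773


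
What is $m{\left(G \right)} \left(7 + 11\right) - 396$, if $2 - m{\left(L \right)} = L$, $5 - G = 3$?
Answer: $-396$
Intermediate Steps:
$G = 2$ ($G = 5 - 3 = 2$)
$m{\left(L \right)} = 2 - L$
$m{\left(G \right)} \left(7 + 11\right) - 396 = \left(2 - 2\right) \left(7 + 11\right) - 396 = \left(2 - 2\right) 18 - 396 = 0 \cdot 18 - 396 = 0 - 396 = -396$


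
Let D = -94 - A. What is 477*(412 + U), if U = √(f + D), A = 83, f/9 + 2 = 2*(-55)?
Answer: 196524 + 477*I*√1185 ≈ 1.9652e+5 + 16420.0*I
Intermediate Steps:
f = -1008 (f = -18 + 9*(2*(-55)) = -18 + 9*(-110) = -18 - 990 = -1008)
D = -177 (D = -94 - 1*83 = -94 - 83 = -177)
U = I*√1185 (U = √(-1008 - 177) = √(-1185) = I*√1185 ≈ 34.424*I)
477*(412 + U) = 477*(412 + I*√1185) = 196524 + 477*I*√1185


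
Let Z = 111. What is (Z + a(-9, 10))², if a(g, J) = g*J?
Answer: 441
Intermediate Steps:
a(g, J) = J*g
(Z + a(-9, 10))² = (111 + 10*(-9))² = (111 - 90)² = 21² = 441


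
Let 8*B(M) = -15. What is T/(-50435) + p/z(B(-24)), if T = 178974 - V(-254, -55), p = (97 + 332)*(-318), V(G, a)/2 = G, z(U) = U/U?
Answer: -6880623052/50435 ≈ -1.3643e+5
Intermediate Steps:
B(M) = -15/8 (B(M) = (⅛)*(-15) = -15/8)
z(U) = 1
V(G, a) = 2*G
p = -136422 (p = 429*(-318) = -136422)
T = 179482 (T = 178974 - 2*(-254) = 178974 - 1*(-508) = 178974 + 508 = 179482)
T/(-50435) + p/z(B(-24)) = 179482/(-50435) - 136422/1 = 179482*(-1/50435) - 136422*1 = -179482/50435 - 136422 = -6880623052/50435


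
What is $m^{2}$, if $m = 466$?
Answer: $217156$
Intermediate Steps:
$m^{2} = 466^{2} = 217156$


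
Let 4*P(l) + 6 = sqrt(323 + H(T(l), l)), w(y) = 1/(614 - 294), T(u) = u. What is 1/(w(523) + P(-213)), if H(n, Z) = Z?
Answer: 153280/474559 + 25600*sqrt(110)/474559 ≈ 0.88877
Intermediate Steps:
w(y) = 1/320
P(l) = -3/2 + sqrt(323 + l)/4
1/(w(523) + P(-213)) = 1/(1/320 + (-3/2 + sqrt(323 - 213)/4)) = 1/(1/320 + (-3/2 + sqrt(110)/4)) = 1/(-479/320 + sqrt(110)/4)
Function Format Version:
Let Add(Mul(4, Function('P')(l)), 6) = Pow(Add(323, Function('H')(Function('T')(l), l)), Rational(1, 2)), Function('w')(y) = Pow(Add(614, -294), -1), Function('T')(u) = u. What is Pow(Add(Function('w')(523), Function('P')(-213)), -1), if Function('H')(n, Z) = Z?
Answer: Add(Rational(153280, 474559), Mul(Rational(25600, 474559), Pow(110, Rational(1, 2)))) ≈ 0.88877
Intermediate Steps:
Function('w')(y) = Rational(1, 320) (Function('w')(y) = Pow(320, -1) = Rational(1, 320))
Function('P')(l) = Add(Rational(-3, 2), Mul(Rational(1, 4), Pow(Add(323, l), Rational(1, 2))))
Pow(Add(Function('w')(523), Function('P')(-213)), -1) = Pow(Add(Rational(1, 320), Add(Rational(-3, 2), Mul(Rational(1, 4), Pow(Add(323, -213), Rational(1, 2))))), -1) = Pow(Add(Rational(1, 320), Add(Rational(-3, 2), Mul(Rational(1, 4), Pow(110, Rational(1, 2))))), -1) = Pow(Add(Rational(-479, 320), Mul(Rational(1, 4), Pow(110, Rational(1, 2)))), -1)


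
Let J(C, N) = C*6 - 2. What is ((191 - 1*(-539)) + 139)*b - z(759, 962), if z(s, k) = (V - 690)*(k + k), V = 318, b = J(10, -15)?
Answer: 766130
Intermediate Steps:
J(C, N) = -2 + 6*C (J(C, N) = 6*C - 2 = -2 + 6*C)
b = 58 (b = -2 + 6*10 = -2 + 60 = 58)
z(s, k) = -744*k (z(s, k) = (318 - 690)*(k + k) = -744*k)
((191 - 1*(-539)) + 139)*b - z(759, 962) = ((191 - 1*(-539)) + 139)*58 - (-744)*962 = ((191 + 539) + 139)*58 - 1*(-715728) = (730 + 139)*58 + 715728 = 869*58 + 715728 = 50402 + 715728 = 766130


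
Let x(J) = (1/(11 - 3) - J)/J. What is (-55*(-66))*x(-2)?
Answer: -30855/8 ≈ -3856.9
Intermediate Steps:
x(J) = (1/8 - J)/J
(-55*(-66))*x(-2) = (-55*(-66))*((1/8 - 1*(-2))/(-2)) = 3630*(-(1/8 + 2)/2) = 3630*(-1/2*17/8) = 3630*(-17/16) = -30855/8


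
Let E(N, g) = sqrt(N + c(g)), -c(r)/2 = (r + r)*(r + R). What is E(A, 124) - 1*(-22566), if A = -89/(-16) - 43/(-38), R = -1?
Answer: 22566 + I*sqrt(352343543)/76 ≈ 22566.0 + 246.98*I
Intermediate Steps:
c(r) = -4*r*(-1 + r) (c(r) = -2*(r + r)*(r - 1) = -2*2*r*(-1 + r) = -4*r*(-1 + r))
A = 2035/304 (A = -89*(-1/16) - 43*(-1/38) = 89/16 + 43/38 = 2035/304 ≈ 6.6941)
E(N, g) = sqrt(N + 4*g*(1 - g))
E(A, 124) - 1*(-22566) = sqrt(2035/304 - 4*124*(-1 + 124)) - 1*(-22566) = sqrt(2035/304 - 4*124*123) + 22566 = sqrt(2035/304 - 61008) + 22566 = sqrt(-18544397/304) + 22566 = I*sqrt(352343543)/76 + 22566 = 22566 + I*sqrt(352343543)/76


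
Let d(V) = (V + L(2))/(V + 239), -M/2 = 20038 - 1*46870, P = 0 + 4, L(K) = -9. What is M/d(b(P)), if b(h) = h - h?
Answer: -4275232/3 ≈ -1.4251e+6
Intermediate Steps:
P = 4
M = 53664 (M = -2*(20038 - 1*46870) = -2*(20038 - 46870) = -2*(-26832) = 53664)
b(h) = 0
d(V) = (-9 + V)/(239 + V) (d(V) = (V - 9)/(V + 239) = (-9 + V)/(239 + V))
M/d(b(P)) = 53664/(((-9 + 0)/(239 + 0))) = 53664/((-9/239)) = 53664/(((1/239)*(-9))) = 53664/(-9/239) = 53664*(-239/9) = -4275232/3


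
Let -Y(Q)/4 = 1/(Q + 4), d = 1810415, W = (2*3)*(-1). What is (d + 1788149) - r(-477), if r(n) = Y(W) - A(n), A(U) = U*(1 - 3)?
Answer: 3599516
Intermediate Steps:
W = -6 (W = 6*(-1) = -6)
A(U) = -2*U (A(U) = U*(-2) = -2*U)
Y(Q) = -4/(4 + Q) (Y(Q) = -4/(Q + 4) = -4/(4 + Q))
r(n) = 2 + 2*n (r(n) = -4/(4 - 6) - (-2)*n = -4/(-2) + 2*n = -4*(-½) + 2*n = 2 + 2*n)
(d + 1788149) - r(-477) = (1810415 + 1788149) - (2 + 2*(-477)) = 3598564 - (2 - 954) = 3598564 - 1*(-952) = 3598564 + 952 = 3599516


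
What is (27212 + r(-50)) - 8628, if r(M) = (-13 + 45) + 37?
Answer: 18653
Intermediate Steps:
r(M) = 69 (r(M) = 32 + 37 = 69)
(27212 + r(-50)) - 8628 = (27212 + 69) - 8628 = 27281 - 8628 = 18653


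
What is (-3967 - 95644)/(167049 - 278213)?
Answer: 99611/111164 ≈ 0.89607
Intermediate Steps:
(-3967 - 95644)/(167049 - 278213) = -99611/(-111164) = -99611*(-1/111164) = 99611/111164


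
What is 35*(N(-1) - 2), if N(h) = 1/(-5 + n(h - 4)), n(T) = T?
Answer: -147/2 ≈ -73.500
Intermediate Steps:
N(h) = 1/(-9 + h) (N(h) = 1/(-5 + (h - 4)) = 1/(-5 + (-4 + h)) = 1/(-9 + h))
35*(N(-1) - 2) = 35*(1/(-9 - 1) - 2) = 35*(1/(-10) - 2) = 35*(-⅒ - 2) = 35*(-21/10) = -147/2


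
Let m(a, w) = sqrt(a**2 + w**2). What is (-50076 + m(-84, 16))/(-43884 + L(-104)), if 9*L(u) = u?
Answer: 112671/98765 - 9*sqrt(457)/98765 ≈ 1.1389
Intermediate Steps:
L(u) = u/9
(-50076 + m(-84, 16))/(-43884 + L(-104)) = (-50076 + sqrt((-84)**2 + 16**2))/(-43884 + (1/9)*(-104)) = (-50076 + sqrt(7056 + 256))/(-43884 - 104/9) = (-50076 + sqrt(7312))/(-395060/9) = (-50076 + 4*sqrt(457))*(-9/395060) = 112671/98765 - 9*sqrt(457)/98765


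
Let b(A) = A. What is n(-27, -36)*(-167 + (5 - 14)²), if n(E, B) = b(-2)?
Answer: 172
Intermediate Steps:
n(E, B) = -2
n(-27, -36)*(-167 + (5 - 14)²) = -2*(-167 + (5 - 14)²) = -2*(-167 + (-9)²) = -2*(-167 + 81) = -2*(-86) = 172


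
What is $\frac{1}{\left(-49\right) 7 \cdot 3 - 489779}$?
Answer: $- \frac{1}{490808} \approx -2.0375 \cdot 10^{-6}$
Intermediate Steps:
$\frac{1}{\left(-49\right) 7 \cdot 3 - 489779} = \frac{1}{\left(-343\right) 3 - 489779} = \frac{1}{-1029 - 489779} = \frac{1}{-490808} = - \frac{1}{490808}$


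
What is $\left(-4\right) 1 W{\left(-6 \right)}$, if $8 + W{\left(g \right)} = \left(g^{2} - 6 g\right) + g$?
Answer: $-232$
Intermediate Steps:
$W{\left(g \right)} = -8 + g^{2} - 5 g$ ($W{\left(g \right)} = -8 + \left(\left(g^{2} - 6 g\right) + g\right) = -8 + \left(g^{2} - 5 g\right) = -8 + g^{2} - 5 g$)
$\left(-4\right) 1 W{\left(-6 \right)} = \left(-4\right) 1 \left(-8 + \left(-6\right)^{2} - -30\right) = - 4 \left(-8 + 36 + 30\right) = \left(-4\right) 58 = -232$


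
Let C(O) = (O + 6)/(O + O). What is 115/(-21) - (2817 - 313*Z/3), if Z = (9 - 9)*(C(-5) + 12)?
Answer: -59272/21 ≈ -2822.5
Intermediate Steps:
C(O) = (6 + O)/(2*O) (C(O) = (6 + O)/((2*O)) = (6 + O)*(1/(2*O)) = (6 + O)/(2*O))
Z = 0 (Z = (9 - 9)*((½)*(6 - 5)/(-5) + 12) = 0*((½)*(-⅕)*1 + 12) = 0*(-⅒ + 12) = 0*(119/10) = 0)
115/(-21) - (2817 - 313*Z/3) = 115/(-21) - 313/((-3/(-27 + 0))) = 115*(-1/21) - 313/((-3/(-27))) = -115/21 - 313/((-3*(-1/27))) = -115/21 - 313/⅑ = -115/21 - 313*9 = -115/21 - 2817 = -59272/21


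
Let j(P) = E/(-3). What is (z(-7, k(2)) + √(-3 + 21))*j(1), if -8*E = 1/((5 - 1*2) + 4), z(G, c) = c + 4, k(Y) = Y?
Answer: 1/28 + √2/56 ≈ 0.060968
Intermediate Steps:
z(G, c) = 4 + c
E = -1/56 (E = -1/(8*((5 - 1*2) + 4)) = -1/(8*((5 - 2) + 4)) = -1/(8*(3 + 4)) = -⅛/7 = -⅛*⅐ = -1/56 ≈ -0.017857)
j(P) = 1/168 (j(P) = -1/56/(-3) = -1/56*(-⅓) = 1/168)
(z(-7, k(2)) + √(-3 + 21))*j(1) = ((4 + 2) + √(-3 + 21))*(1/168) = (6 + √18)*(1/168) = (6 + 3*√2)*(1/168) = 1/28 + √2/56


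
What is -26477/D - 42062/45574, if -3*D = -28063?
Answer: -2400187150/639471581 ≈ -3.7534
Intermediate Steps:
D = 28063/3 (D = -⅓*(-28063) = 28063/3 ≈ 9354.3)
-26477/D - 42062/45574 = -26477/28063/3 - 42062/45574 = -26477*3/28063 - 42062*1/45574 = -79431/28063 - 21031/22787 = -2400187150/639471581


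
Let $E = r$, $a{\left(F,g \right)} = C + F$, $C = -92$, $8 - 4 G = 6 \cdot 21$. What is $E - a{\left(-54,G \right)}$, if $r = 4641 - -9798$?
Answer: $14585$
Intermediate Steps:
$G = - \frac{59}{2}$ ($G = 2 - \frac{6 \cdot 21}{4} = 2 - \frac{63}{2} = - \frac{59}{2} \approx -29.5$)
$r = 14439$ ($r = 4641 + 9798 = 14439$)
$a{\left(F,g \right)} = -92 + F$
$E = 14439$
$E - a{\left(-54,G \right)} = 14439 - \left(-92 - 54\right) = 14439 - -146 = 14439 + 146 = 14585$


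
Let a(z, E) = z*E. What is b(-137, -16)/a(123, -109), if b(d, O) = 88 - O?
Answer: -104/13407 ≈ -0.0077571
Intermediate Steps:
a(z, E) = E*z
b(-137, -16)/a(123, -109) = (88 - 1*(-16))/((-109*123)) = (88 + 16)/(-13407) = 104*(-1/13407) = -104/13407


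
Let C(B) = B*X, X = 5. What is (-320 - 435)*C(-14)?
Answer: 52850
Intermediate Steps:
C(B) = 5*B (C(B) = B*5 = 5*B)
(-320 - 435)*C(-14) = (-320 - 435)*(5*(-14)) = -755*(-70) = 52850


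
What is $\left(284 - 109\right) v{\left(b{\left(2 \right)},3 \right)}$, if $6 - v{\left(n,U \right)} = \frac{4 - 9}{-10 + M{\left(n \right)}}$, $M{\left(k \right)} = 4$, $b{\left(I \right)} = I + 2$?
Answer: $\frac{5425}{6} \approx 904.17$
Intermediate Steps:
$b{\left(I \right)} = 2 + I$
$v{\left(n,U \right)} = \frac{31}{6}$ ($v{\left(n,U \right)} = 6 - \frac{4 - 9}{-10 + 4} = 6 - - \frac{5}{-6} = 6 - \left(-5\right) \left(- \frac{1}{6}\right) = 6 - \frac{5}{6} = \frac{31}{6}$)
$\left(284 - 109\right) v{\left(b{\left(2 \right)},3 \right)} = \left(284 - 109\right) \frac{31}{6} = 175 \cdot \frac{31}{6} = \frac{5425}{6}$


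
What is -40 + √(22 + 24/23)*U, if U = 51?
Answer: -40 + 51*√12190/23 ≈ 204.82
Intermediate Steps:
-40 + √(22 + 24/23)*U = -40 + √(22 + 24/23)*51 = -40 + √(530/23)*51 = -40 + (√12190/23)*51 = -40 + 51*√12190/23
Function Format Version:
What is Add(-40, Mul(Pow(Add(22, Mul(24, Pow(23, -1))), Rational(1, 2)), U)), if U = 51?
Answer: Add(-40, Mul(Rational(51, 23), Pow(12190, Rational(1, 2)))) ≈ 204.82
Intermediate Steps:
Add(-40, Mul(Pow(Add(22, Mul(24, Pow(23, -1))), Rational(1, 2)), U)) = Add(-40, Mul(Pow(Add(22, Mul(24, Pow(23, -1))), Rational(1, 2)), 51)) = Add(-40, Mul(Pow(Add(22, Mul(24, Rational(1, 23))), Rational(1, 2)), 51)) = Add(-40, Mul(Pow(Add(22, Rational(24, 23)), Rational(1, 2)), 51)) = Add(-40, Mul(Pow(Rational(530, 23), Rational(1, 2)), 51)) = Add(-40, Mul(Mul(Rational(1, 23), Pow(12190, Rational(1, 2))), 51)) = Add(-40, Mul(Rational(51, 23), Pow(12190, Rational(1, 2))))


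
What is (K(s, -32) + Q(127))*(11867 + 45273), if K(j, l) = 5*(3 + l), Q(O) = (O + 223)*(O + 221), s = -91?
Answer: 6951366700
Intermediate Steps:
Q(O) = (221 + O)*(223 + O) (Q(O) = (223 + O)*(221 + O) = (221 + O)*(223 + O))
K(j, l) = 15 + 5*l
(K(s, -32) + Q(127))*(11867 + 45273) = ((15 + 5*(-32)) + (49283 + 127² + 444*127))*(11867 + 45273) = ((15 - 160) + (49283 + 16129 + 56388))*57140 = (-145 + 121800)*57140 = 121655*57140 = 6951366700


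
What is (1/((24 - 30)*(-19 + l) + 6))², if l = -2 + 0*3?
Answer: 1/17424 ≈ 5.7392e-5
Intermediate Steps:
l = -2 (l = -2 + 0 = -2)
(1/((24 - 30)*(-19 + l) + 6))² = (1/((24 - 30)*(-19 - 2) + 6))² = (1/(-6*(-21) + 6))² = (1/(126 + 6))² = (1/132)² = 1/17424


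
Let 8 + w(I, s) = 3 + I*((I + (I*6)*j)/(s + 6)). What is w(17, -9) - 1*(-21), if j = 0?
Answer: -241/3 ≈ -80.333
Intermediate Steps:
w(I, s) = -5 + I²/(6 + s) (w(I, s) = -8 + (3 + I*((I + (I*6)*0)/(s + 6))) = -8 + (3 + I*((I + (6*I)*0)/(6 + s))) = -8 + (3 + I*((I + 0)/(6 + s))) = -8 + (3 + I*(I/(6 + s))) = -8 + (3 + I²/(6 + s)) = -5 + I²/(6 + s))
w(17, -9) - 1*(-21) = (-30 + 17² - 5*(-9))/(6 - 9) - 1*(-21) = (-30 + 289 + 45)/(-3) + 21 = -⅓*304 + 21 = -304/3 + 21 = -241/3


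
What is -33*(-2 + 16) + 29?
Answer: -433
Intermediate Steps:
-33*(-2 + 16) + 29 = -33*14 + 29 = -462 + 29 = -433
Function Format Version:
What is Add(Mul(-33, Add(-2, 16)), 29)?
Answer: -433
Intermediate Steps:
Add(Mul(-33, Add(-2, 16)), 29) = Add(Mul(-33, 14), 29) = Add(-462, 29) = -433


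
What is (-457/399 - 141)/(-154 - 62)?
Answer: 14179/21546 ≈ 0.65808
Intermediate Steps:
(-457/399 - 141)/(-154 - 62) = (-457*1/399 - 141)/(-216) = (-457/399 - 141)*(-1/216) = -56716/399*(-1/216) = 14179/21546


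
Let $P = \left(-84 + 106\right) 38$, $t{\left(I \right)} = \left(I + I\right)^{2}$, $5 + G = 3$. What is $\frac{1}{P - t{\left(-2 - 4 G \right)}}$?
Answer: $\frac{1}{692} \approx 0.0014451$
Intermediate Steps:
$G = -2$ ($G = -5 + 3 = -2$)
$t{\left(I \right)} = 4 I^{2}$ ($t{\left(I \right)} = \left(2 I\right)^{2} = 4 I^{2}$)
$P = 836$ ($P = 22 \cdot 38 = 836$)
$\frac{1}{P - t{\left(-2 - 4 G \right)}} = \frac{1}{836 - 4 \left(-2 - -8\right)^{2}} = \frac{1}{836 - 4 \left(-2 + 8\right)^{2}} = \frac{1}{836 - 4 \cdot 6^{2}} = \frac{1}{836 - 4 \cdot 36} = \frac{1}{836 - 144} = \frac{1}{692}$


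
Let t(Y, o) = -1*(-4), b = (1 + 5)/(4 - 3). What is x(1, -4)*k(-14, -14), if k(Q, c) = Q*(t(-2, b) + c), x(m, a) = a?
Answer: -560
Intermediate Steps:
b = 6 (b = 6/1 = 6*1 = 6)
t(Y, o) = 4
k(Q, c) = Q*(4 + c)
x(1, -4)*k(-14, -14) = -(-56)*(4 - 14) = -(-56)*(-10) = -4*140 = -560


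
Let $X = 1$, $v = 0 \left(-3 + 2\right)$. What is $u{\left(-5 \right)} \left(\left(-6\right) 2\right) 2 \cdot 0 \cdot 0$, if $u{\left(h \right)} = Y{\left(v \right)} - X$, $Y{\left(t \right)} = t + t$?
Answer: $0$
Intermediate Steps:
$v = 0$ ($v = 0 \left(-1\right) = 0$)
$Y{\left(t \right)} = 2 t$
$u{\left(h \right)} = -1$ ($u{\left(h \right)} = 2 \cdot 0 - 1 = 0 - 1 = -1$)
$u{\left(-5 \right)} \left(\left(-6\right) 2\right) 2 \cdot 0 \cdot 0 = - \left(-6\right) 2 \cdot 2 \cdot 0 \cdot 0 = \left(-1\right) \left(-12\right) 0 \cdot 0 = 12 \cdot 0 = 0$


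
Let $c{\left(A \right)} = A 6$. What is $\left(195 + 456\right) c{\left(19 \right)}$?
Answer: $74214$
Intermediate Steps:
$c{\left(A \right)} = 6 A$
$\left(195 + 456\right) c{\left(19 \right)} = \left(195 + 456\right) 6 \cdot 19 = 651 \cdot 114 = 74214$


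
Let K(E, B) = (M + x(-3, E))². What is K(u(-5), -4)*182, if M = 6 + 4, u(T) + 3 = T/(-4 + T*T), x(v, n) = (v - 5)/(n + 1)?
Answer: 74082008/2209 ≈ 33536.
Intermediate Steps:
x(v, n) = (-5 + v)/(1 + n)
u(T) = -3 + T/(-4 + T²) (u(T) = -3 + T/(-4 + T*T) = -3 + T/(-4 + T²))
M = 10
K(E, B) = (10 - 8/(1 + E))² (K(E, B) = (10 + (-5 - 3)/(1 + E))² = (10 - 8/(1 + E))²)
K(u(-5), -4)*182 = (10 - 8/(1 + (12 - 5 - 3*(-5)²)/(-4 + (-5)²)))²*182 = (10 - 8/(1 + (12 - 5 - 3*25)/(-4 + 25)))²*182 = (10 - 8/(1 + (12 - 5 - 75)/21))²*182 = (10 - 8/(1 + (1/21)*(-68)))²*182 = (10 - 8/(1 - 68/21))²*182 = (10 - 8/(-47/21))²*182 = (10 - 8*(-21/47))²*182 = (10 + 168/47)²*182 = (638/47)²*182 = (407044/2209)*182 = 74082008/2209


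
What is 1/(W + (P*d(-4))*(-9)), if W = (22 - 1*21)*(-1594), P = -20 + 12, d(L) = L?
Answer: -1/1882 ≈ -0.00053135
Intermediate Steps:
P = -8
W = -1594 (W = (22 - 21)*(-1594) = 1*(-1594) = -1594)
1/(W + (P*d(-4))*(-9)) = 1/(-1594 - 8*(-4)*(-9)) = 1/(-1594 + 32*(-9)) = 1/(-1594 - 288) = 1/(-1882) = -1/1882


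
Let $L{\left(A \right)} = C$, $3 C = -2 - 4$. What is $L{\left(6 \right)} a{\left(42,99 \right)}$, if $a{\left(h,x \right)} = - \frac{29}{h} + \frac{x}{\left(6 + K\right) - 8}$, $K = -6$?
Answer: $\frac{2195}{84} \approx 26.131$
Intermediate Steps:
$C = -2$ ($C = \frac{-2 - 4}{3} = \frac{1}{3} \left(-6\right) = -2$)
$L{\left(A \right)} = -2$
$a{\left(h,x \right)} = - \frac{29}{h} - \frac{x}{8}$ ($a{\left(h,x \right)} = - \frac{29}{h} + \frac{x}{\left(6 - 6\right) - 8} = - \frac{29}{h} + \frac{x}{0 - 8} = - \frac{29}{h} + \frac{x}{-8} = - \frac{29}{h} + x \left(- \frac{1}{8}\right) = - \frac{29}{h} - \frac{x}{8}$)
$L{\left(6 \right)} a{\left(42,99 \right)} = - 2 \left(- \frac{29}{42} - \frac{99}{8}\right) = \left(-2\right) \left(- \frac{2195}{168}\right) = \frac{2195}{84}$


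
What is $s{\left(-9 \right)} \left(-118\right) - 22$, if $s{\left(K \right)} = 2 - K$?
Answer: $-1320$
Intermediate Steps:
$s{\left(-9 \right)} \left(-118\right) - 22 = \left(2 - -9\right) \left(-118\right) - 22 = \left(2 + 9\right) \left(-118\right) - 22 = 11 \left(-118\right) - 22 = -1298 - 22 = -1320$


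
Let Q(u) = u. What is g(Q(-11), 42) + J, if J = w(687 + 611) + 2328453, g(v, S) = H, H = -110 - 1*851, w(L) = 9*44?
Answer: 2327888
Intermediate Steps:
w(L) = 396
H = -961 (H = -110 - 851 = -961)
g(v, S) = -961
J = 2328849 (J = 396 + 2328453 = 2328849)
g(Q(-11), 42) + J = -961 + 2328849 = 2327888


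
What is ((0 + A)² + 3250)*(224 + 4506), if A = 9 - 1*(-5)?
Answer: 16299580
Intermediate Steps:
A = 14 (A = 9 + 5 = 14)
((0 + A)² + 3250)*(224 + 4506) = ((0 + 14)² + 3250)*(224 + 4506) = (14² + 3250)*4730 = (196 + 3250)*4730 = 3446*4730 = 16299580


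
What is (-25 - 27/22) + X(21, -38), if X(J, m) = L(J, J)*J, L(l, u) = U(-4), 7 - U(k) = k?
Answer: 4505/22 ≈ 204.77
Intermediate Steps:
U(k) = 7 - k
L(l, u) = 11 (L(l, u) = 7 - 1*(-4) = 7 + 4 = 11)
X(J, m) = 11*J
(-25 - 27/22) + X(21, -38) = (-25 - 27/22) + 11*21 = (-25 + (1/22)*(-27)) + 231 = (-25 - 27/22) + 231 = -577/22 + 231 = 4505/22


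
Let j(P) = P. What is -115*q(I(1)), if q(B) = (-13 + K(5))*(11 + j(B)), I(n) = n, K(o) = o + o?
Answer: 4140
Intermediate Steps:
K(o) = 2*o
q(B) = -33 - 3*B (q(B) = (-13 + 2*5)*(11 + B) = (-13 + 10)*(11 + B) = -3*(11 + B) = -33 - 3*B)
-115*q(I(1)) = -115*(-33 - 3*1) = -115*(-33 - 3) = -115*(-36) = 4140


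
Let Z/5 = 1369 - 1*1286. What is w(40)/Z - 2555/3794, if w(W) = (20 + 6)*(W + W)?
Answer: 195177/44986 ≈ 4.3386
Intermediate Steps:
Z = 415 (Z = 5*(1369 - 1*1286) = 5*(1369 - 1286) = 5*83 = 415)
w(W) = 52*W (w(W) = 26*(2*W) = 52*W)
w(40)/Z - 2555/3794 = (52*40)/415 - 2555/3794 = 2080*(1/415) - 2555*1/3794 = 416/83 - 365/542 = 195177/44986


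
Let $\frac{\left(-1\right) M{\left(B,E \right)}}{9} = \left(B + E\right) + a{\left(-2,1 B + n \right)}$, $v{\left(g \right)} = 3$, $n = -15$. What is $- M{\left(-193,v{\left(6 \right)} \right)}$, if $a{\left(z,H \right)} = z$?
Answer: $-1728$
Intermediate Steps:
$M{\left(B,E \right)} = 18 - 9 B - 9 E$ ($M{\left(B,E \right)} = - 9 \left(\left(B + E\right) - 2\right) = - 9 \left(-2 + B + E\right) = 18 - 9 B - 9 E$)
$- M{\left(-193,v{\left(6 \right)} \right)} = - (18 - -1737 - 27) = - (18 + 1737 - 27) = \left(-1\right) 1728 = -1728$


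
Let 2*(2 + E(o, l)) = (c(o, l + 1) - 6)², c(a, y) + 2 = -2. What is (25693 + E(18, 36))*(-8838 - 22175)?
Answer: -798305633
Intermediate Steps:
c(a, y) = -4 (c(a, y) = -2 - 2 = -4)
E(o, l) = 48 (E(o, l) = -2 + (-4 - 6)²/2 = -2 + (½)*(-10)² = -2 + (½)*100 = -2 + 50 = 48)
(25693 + E(18, 36))*(-8838 - 22175) = (25693 + 48)*(-8838 - 22175) = 25741*(-31013) = -798305633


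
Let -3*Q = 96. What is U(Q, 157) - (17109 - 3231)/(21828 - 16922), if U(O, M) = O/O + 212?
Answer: 515550/2453 ≈ 210.17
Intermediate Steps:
Q = -32 (Q = -⅓*96 = -32)
U(O, M) = 213 (U(O, M) = 1 + 212 = 213)
U(Q, 157) - (17109 - 3231)/(21828 - 16922) = 213 - (17109 - 3231)/(21828 - 16922) = 213 - 13878/4906 = 213 - 1*6939/2453 = 213 - 6939/2453 = 515550/2453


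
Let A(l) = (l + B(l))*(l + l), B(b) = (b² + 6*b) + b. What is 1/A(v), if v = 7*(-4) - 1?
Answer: -1/35322 ≈ -2.8311e-5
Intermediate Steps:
v = -29 (v = -28 - 1 = -29)
B(b) = b² + 7*b
A(l) = 2*l*(l + l*(7 + l)) (A(l) = (l + l*(7 + l))*(l + l) = (l + l*(7 + l))*(2*l) = 2*l*(l + l*(7 + l)))
1/A(v) = 1/(2*(-29)²*(8 - 29)) = 1/(2*841*(-21)) = 1/(-35322) = -1/35322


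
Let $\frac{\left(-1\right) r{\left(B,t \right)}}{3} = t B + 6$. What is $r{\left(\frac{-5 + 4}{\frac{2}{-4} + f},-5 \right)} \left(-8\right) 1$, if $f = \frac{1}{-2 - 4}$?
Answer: $-36$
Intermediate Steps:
$f = - \frac{1}{6}$ ($f = \frac{1}{-2 - 4} = \frac{1}{-6} = - \frac{1}{6} \approx -0.16667$)
$r{\left(B,t \right)} = -18 - 3 B t$ ($r{\left(B,t \right)} = - 3 \left(t B + 6\right) = - 3 \left(B t + 6\right) = - 3 \left(6 + B t\right) = -18 - 3 B t$)
$r{\left(\frac{-5 + 4}{\frac{2}{-4} + f},-5 \right)} \left(-8\right) 1 = \left(-18 - 3 \frac{-5 + 4}{\frac{2}{-4} - \frac{1}{6}} \left(-5\right)\right) \left(-8\right) 1 = \left(-18 - 3 \left(- \frac{1}{2 \left(- \frac{1}{4}\right) - \frac{1}{6}}\right) \left(-5\right)\right) \left(-8\right) 1 = \left(-18 - 3 \left(- \frac{1}{- \frac{1}{2} - \frac{1}{6}}\right) \left(-5\right)\right) \left(-8\right) 1 = \left(-18 - 3 \left(- \frac{1}{- \frac{2}{3}}\right) \left(-5\right)\right) \left(-8\right) 1 = \left(-18 - 3 \left(\left(-1\right) \left(- \frac{3}{2}\right)\right) \left(-5\right)\right) \left(-8\right) 1 = \left(-18 - \frac{9}{2} \left(-5\right)\right) \left(-8\right) 1 = \left(-18 + \frac{45}{2}\right) \left(-8\right) 1 = \frac{9}{2} \left(-8\right) 1 = \left(-36\right) 1 = -36$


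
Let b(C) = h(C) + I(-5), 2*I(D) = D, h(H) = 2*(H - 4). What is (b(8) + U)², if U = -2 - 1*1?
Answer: 25/4 ≈ 6.2500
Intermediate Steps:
U = -3 (U = -2 - 1 = -3)
h(H) = -8 + 2*H (h(H) = 2*(-4 + H) = -8 + 2*H)
I(D) = D/2
b(C) = -21/2 + 2*C (b(C) = (-8 + 2*C) + (½)*(-5) = (-8 + 2*C) - 5/2 = -21/2 + 2*C)
(b(8) + U)² = ((-21/2 + 2*8) - 3)² = ((-21/2 + 16) - 3)² = (11/2 - 3)² = (5/2)² = 25/4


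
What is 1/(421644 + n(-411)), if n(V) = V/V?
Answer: 1/421645 ≈ 2.3717e-6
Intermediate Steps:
n(V) = 1
1/(421644 + n(-411)) = 1/(421644 + 1) = 1/421645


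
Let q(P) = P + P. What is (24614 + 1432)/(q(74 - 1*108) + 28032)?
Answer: 13023/13982 ≈ 0.93141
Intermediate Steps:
q(P) = 2*P
(24614 + 1432)/(q(74 - 1*108) + 28032) = (24614 + 1432)/(2*(74 - 1*108) + 28032) = 26046/(2*(74 - 108) + 28032) = 26046/(2*(-34) + 28032) = 26046/(-68 + 28032) = 26046/27964 = 26046*(1/27964) = 13023/13982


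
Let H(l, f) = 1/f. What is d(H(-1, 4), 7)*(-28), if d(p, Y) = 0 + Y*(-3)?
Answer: 588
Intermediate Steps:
d(p, Y) = -3*Y (d(p, Y) = 0 - 3*Y = -3*Y)
d(H(-1, 4), 7)*(-28) = -3*7*(-28) = -21*(-28) = 588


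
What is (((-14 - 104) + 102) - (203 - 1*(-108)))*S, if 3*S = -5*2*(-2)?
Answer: -2180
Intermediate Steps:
S = 20/3 (S = (-5*2*(-2))/3 = (-10*(-2))/3 = (⅓)*20 = 20/3 ≈ 6.6667)
(((-14 - 104) + 102) - (203 - 1*(-108)))*S = (((-14 - 104) + 102) - (203 - 1*(-108)))*(20/3) = ((-118 + 102) - (203 + 108))*(20/3) = (-16 - 1*311)*(20/3) = (-16 - 311)*(20/3) = -327*20/3 = -2180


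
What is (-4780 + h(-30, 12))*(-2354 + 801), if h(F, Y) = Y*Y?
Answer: 7199708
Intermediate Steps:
h(F, Y) = Y²
(-4780 + h(-30, 12))*(-2354 + 801) = (-4780 + 12²)*(-2354 + 801) = (-4780 + 144)*(-1553) = -4636*(-1553) = 7199708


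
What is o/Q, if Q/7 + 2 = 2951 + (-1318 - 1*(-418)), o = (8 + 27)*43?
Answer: 215/2049 ≈ 0.10493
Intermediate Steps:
o = 1505 (o = 35*43 = 1505)
Q = 14343 (Q = -14 + 7*(2951 + (-1318 - 1*(-418))) = -14 + 7*(2951 + (-1318 + 418)) = -14 + 7*(2951 - 900) = -14 + 7*2051 = -14 + 14357 = 14343)
o/Q = 1505/14343 = 1505*(1/14343) = 215/2049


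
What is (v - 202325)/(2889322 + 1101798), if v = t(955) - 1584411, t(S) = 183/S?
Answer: -1706332697/3811519600 ≈ -0.44768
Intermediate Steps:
v = -1513112322/955 (v = 183/955 - 1584411 = -1513112322/955 ≈ -1.5844e+6)
(v - 202325)/(2889322 + 1101798) = (-1513112322/955 - 202325)/(2889322 + 1101798) = -1706332697/955/3991120 = -1706332697/955*1/3991120 = -1706332697/3811519600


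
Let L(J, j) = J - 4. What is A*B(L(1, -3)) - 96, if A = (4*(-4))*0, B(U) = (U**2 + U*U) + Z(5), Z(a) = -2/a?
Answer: -96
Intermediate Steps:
L(J, j) = -4 + J
B(U) = -2/5 + 2*U**2 (B(U) = (U**2 + U*U) - 2/5 = (U**2 + U**2) - 2*1/5 = 2*U**2 - 2/5 = -2/5 + 2*U**2)
A = 0 (A = -16*0 = 0)
A*B(L(1, -3)) - 96 = 0*(-2/5 + 2*(-4 + 1)**2) - 96 = 0*(-2/5 + 2*(-3)**2) - 96 = 0*(-2/5 + 2*9) - 96 = 0*(-2/5 + 18) - 96 = 0*(88/5) - 96 = 0 - 96 = -96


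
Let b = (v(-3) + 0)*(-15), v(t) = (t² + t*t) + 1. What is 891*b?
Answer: -253935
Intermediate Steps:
v(t) = 1 + 2*t² (v(t) = (t² + t²) + 1 = 2*t² + 1 = 1 + 2*t²)
b = -285 (b = ((1 + 2*(-3)²) + 0)*(-15) = ((1 + 2*9) + 0)*(-15) = ((1 + 18) + 0)*(-15) = (19 + 0)*(-15) = 19*(-15) = -285)
891*b = 891*(-285) = -253935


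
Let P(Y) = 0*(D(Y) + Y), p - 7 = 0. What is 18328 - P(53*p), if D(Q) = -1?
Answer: 18328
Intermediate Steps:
p = 7 (p = 7 + 0 = 7)
P(Y) = 0 (P(Y) = 0*(-1 + Y) = 0)
18328 - P(53*p) = 18328 - 1*0 = 18328 + 0 = 18328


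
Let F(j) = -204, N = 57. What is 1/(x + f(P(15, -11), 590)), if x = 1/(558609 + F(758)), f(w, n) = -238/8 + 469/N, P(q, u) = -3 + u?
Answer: -42438780/913364369 ≈ -0.046464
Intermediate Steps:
f(w, n) = -4907/228 (f(w, n) = -238/8 + 469/57 = -238*⅛ + 469*(1/57) = -119/4 + 469/57 = -4907/228)
x = 1/558405 (x = 1/(558609 - 204) = 1/558405 ≈ 1.7908e-6)
1/(x + f(P(15, -11), 590)) = 1/(1/558405 - 4907/228) = 1/(-913364369/42438780) = -42438780/913364369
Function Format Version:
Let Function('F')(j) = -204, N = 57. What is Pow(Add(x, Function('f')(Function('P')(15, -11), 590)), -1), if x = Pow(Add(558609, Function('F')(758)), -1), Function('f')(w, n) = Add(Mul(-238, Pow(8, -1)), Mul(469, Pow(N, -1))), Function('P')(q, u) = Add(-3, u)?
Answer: Rational(-42438780, 913364369) ≈ -0.046464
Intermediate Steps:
Function('f')(w, n) = Rational(-4907, 228) (Function('f')(w, n) = Add(Mul(-238, Pow(8, -1)), Mul(469, Pow(57, -1))) = Add(Mul(-238, Rational(1, 8)), Mul(469, Rational(1, 57))) = Add(Rational(-119, 4), Rational(469, 57)) = Rational(-4907, 228))
x = Rational(1, 558405) (x = Pow(Add(558609, -204), -1) = Pow(558405, -1) = Rational(1, 558405) ≈ 1.7908e-6)
Pow(Add(x, Function('f')(Function('P')(15, -11), 590)), -1) = Pow(Add(Rational(1, 558405), Rational(-4907, 228)), -1) = Pow(Rational(-913364369, 42438780), -1) = Rational(-42438780, 913364369)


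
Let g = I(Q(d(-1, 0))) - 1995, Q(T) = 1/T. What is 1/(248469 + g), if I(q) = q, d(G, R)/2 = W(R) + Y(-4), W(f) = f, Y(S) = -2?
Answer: 4/985895 ≈ 4.0572e-6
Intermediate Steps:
d(G, R) = -4 + 2*R (d(G, R) = 2*(R - 2) = 2*(-2 + R) = -4 + 2*R)
g = -7981/4 (g = 1/(-4 + 2*0) - 1995 = 1/(-4 + 0) - 1995 = 1/(-4) - 1995 = -¼ - 1995 = -7981/4 ≈ -1995.3)
1/(248469 + g) = 1/(248469 - 7981/4) = 1/(985895/4) = 4/985895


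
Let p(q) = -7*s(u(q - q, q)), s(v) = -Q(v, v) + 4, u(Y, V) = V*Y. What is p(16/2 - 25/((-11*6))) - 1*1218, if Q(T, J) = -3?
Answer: -1267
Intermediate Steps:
s(v) = 7 (s(v) = -1*(-3) + 4 = 3 + 4 = 7)
p(q) = -49 (p(q) = -7*7 = -49)
p(16/2 - 25/((-11*6))) - 1*1218 = -49 - 1*1218 = -49 - 1218 = -1267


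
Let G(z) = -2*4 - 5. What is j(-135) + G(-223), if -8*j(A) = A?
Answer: 31/8 ≈ 3.8750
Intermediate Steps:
G(z) = -13 (G(z) = -8 - 5 = -13)
j(A) = -A/8
j(-135) + G(-223) = -⅛*(-135) - 13 = 135/8 - 13 = 31/8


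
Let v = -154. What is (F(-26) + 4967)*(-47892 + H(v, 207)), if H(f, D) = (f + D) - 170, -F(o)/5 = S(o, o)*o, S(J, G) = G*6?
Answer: 735161817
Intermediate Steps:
S(J, G) = 6*G
F(o) = -30*o**2 (F(o) = -5*6*o*o = -30*o**2)
H(f, D) = -170 + D + f (H(f, D) = (D + f) - 170 = -170 + D + f)
(F(-26) + 4967)*(-47892 + H(v, 207)) = (-30*(-26)**2 + 4967)*(-47892 + (-170 + 207 - 154)) = (-30*676 + 4967)*(-47892 - 117) = (-20280 + 4967)*(-48009) = -15313*(-48009) = 735161817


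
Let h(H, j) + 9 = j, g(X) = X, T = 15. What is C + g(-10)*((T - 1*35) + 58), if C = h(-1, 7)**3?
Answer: -388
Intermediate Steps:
h(H, j) = -9 + j
C = -8 (C = (-9 + 7)**3 = (-2)**3 = -8)
C + g(-10)*((T - 1*35) + 58) = -8 - 10*((15 - 1*35) + 58) = -8 - 10*((15 - 35) + 58) = -8 - 10*(-20 + 58) = -8 - 10*38 = -8 - 380 = -388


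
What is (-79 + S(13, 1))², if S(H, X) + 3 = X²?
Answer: 6561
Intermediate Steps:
S(H, X) = -3 + X²
(-79 + S(13, 1))² = (-79 + (-3 + 1²))² = (-79 + (-3 + 1))² = (-79 - 2)² = (-81)² = 6561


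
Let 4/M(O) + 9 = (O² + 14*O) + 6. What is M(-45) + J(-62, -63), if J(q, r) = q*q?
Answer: 1337713/348 ≈ 3844.0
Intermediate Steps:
J(q, r) = q²
M(O) = 4/(-3 + O² + 14*O) (M(O) = 4/(-9 + ((O² + 14*O) + 6)) = 4/(-9 + (6 + O² + 14*O)) = 4/(-3 + O² + 14*O))
M(-45) + J(-62, -63) = 4/(-3 + (-45)² + 14*(-45)) + (-62)² = 4/(-3 + 2025 - 630) + 3844 = 4/1392 + 3844 = 4*(1/1392) + 3844 = 1/348 + 3844 = 1337713/348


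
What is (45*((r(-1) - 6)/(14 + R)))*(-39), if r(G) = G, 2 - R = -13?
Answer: 12285/29 ≈ 423.62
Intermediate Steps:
R = 15 (R = 2 - 1*(-13) = 2 + 13 = 15)
(45*((r(-1) - 6)/(14 + R)))*(-39) = (45*((-1 - 6)/(14 + 15)))*(-39) = (45*(-7/29))*(-39) = -315/29*(-39) = 12285/29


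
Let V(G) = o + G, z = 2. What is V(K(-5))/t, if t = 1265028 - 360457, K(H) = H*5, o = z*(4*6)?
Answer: 23/904571 ≈ 2.5426e-5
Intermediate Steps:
o = 48 (o = 2*(4*6) = 2*24 = 48)
K(H) = 5*H
V(G) = 48 + G
t = 904571
V(K(-5))/t = (48 + 5*(-5))/904571 = (48 - 25)*(1/904571) = 23*(1/904571) = 23/904571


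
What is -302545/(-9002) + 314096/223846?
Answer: 5039355733/143932978 ≈ 35.012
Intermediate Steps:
-302545/(-9002) + 314096/223846 = -302545*(-1/9002) + 314096*(1/223846) = 302545/9002 + 157048/111923 = 5039355733/143932978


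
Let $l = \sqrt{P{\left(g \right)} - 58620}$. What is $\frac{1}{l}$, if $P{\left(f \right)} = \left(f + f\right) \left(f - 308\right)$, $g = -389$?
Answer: $\frac{\sqrt{483646}}{483646} \approx 0.0014379$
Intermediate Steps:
$P{\left(f \right)} = 2 f \left(-308 + f\right)$
$l = \sqrt{483646}$ ($l = \sqrt{2 \left(-389\right) \left(-308 - 389\right) - 58620} = \sqrt{2 \left(-389\right) \left(-697\right) - 58620} = \sqrt{542266 - 58620} = \sqrt{483646} \approx 695.45$)
$\frac{1}{l} = \frac{1}{\sqrt{483646}} = \frac{\sqrt{483646}}{483646}$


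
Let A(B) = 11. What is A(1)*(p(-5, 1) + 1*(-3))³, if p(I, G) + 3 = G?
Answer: -1375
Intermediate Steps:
p(I, G) = -3 + G
A(1)*(p(-5, 1) + 1*(-3))³ = 11*((-3 + 1) + 1*(-3))³ = 11*(-2 - 3)³ = 11*(-5)³ = 11*(-125) = -1375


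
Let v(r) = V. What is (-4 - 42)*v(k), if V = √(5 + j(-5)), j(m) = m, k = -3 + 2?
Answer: 0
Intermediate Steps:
k = -1
V = 0 (V = √(5 - 5) = √0 = 0)
v(r) = 0
(-4 - 42)*v(k) = (-4 - 42)*0 = -46*0 = 0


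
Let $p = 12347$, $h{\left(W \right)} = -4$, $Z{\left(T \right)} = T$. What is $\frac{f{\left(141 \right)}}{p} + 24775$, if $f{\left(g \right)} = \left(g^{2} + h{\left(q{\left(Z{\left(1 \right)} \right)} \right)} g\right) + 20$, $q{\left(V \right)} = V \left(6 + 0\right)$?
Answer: $\frac{305916262}{12347} \approx 24777.0$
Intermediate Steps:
$q{\left(V \right)} = 6 V$ ($q{\left(V \right)} = V 6 = 6 V$)
$f{\left(g \right)} = 20 + g^{2} - 4 g$ ($f{\left(g \right)} = \left(g^{2} - 4 g\right) + 20 = 20 + g^{2} - 4 g$)
$\frac{f{\left(141 \right)}}{p} + 24775 = \frac{20 + 141^{2} - 564}{12347} + 24775 = \left(20 + 19881 - 564\right) \frac{1}{12347} + 24775 = 19337 \cdot \frac{1}{12347} + 24775 = \frac{19337}{12347} + 24775 = \frac{305916262}{12347}$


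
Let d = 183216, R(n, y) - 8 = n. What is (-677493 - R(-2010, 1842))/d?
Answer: -675491/183216 ≈ -3.6869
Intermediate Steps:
R(n, y) = 8 + n
(-677493 - R(-2010, 1842))/d = (-677493 - (8 - 2010))/183216 = (-677493 - 1*(-2002))*(1/183216) = (-677493 + 2002)*(1/183216) = -675491*1/183216 = -675491/183216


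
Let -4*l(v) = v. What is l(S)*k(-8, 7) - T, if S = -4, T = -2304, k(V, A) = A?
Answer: 2311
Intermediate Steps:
l(v) = -v/4
l(S)*k(-8, 7) - T = -¼*(-4)*7 - 1*(-2304) = 1*7 + 2304 = 7 + 2304 = 2311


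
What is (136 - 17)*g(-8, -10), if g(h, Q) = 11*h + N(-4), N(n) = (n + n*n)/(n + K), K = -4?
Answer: -21301/2 ≈ -10651.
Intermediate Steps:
N(n) = (n + n**2)/(-4 + n) (N(n) = (n + n*n)/(n - 4) = (n + n**2)/(-4 + n))
g(h, Q) = -3/2 + 11*h (g(h, Q) = 11*h - 4*(1 - 4)/(-4 - 4) = 11*h - 4*(-3)/(-8) = 11*h - 4*(-1/8)*(-3) = 11*h - 3/2 = -3/2 + 11*h)
(136 - 17)*g(-8, -10) = (136 - 17)*(-3/2 + 11*(-8)) = 119*(-3/2 - 88) = 119*(-179/2) = -21301/2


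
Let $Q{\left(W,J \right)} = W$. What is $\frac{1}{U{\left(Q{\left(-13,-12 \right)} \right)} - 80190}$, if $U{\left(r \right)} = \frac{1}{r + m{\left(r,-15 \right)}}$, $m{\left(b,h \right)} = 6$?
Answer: $- \frac{7}{561331} \approx -1.247 \cdot 10^{-5}$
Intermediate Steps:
$U{\left(r \right)} = \frac{1}{6 + r}$ ($U{\left(r \right)} = \frac{1}{r + 6} = \frac{1}{6 + r}$)
$\frac{1}{U{\left(Q{\left(-13,-12 \right)} \right)} - 80190} = \frac{1}{\frac{1}{6 - 13} - 80190} = \frac{1}{\frac{1}{-7} - 80190} = \frac{1}{- \frac{1}{7} - 80190} = \frac{1}{- \frac{561331}{7}} = - \frac{7}{561331}$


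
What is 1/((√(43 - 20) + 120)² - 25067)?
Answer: -887/9330828 - 5*√23/2332707 ≈ -0.00010534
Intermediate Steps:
1/((√(43 - 20) + 120)² - 25067) = 1/((√23 + 120)² - 25067) = 1/((120 + √23)² - 25067) = 1/(-25067 + (120 + √23)²)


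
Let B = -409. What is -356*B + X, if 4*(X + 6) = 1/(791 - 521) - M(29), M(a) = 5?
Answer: 157244491/1080 ≈ 1.4560e+5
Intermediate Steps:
X = -7829/1080 (X = -6 + (1/(791 - 521) - 1*5)/4 = -6 + (1/270 - 5)/4 = -6 + (¼)*(-1349/270) = -6 - 1349/1080 = -7829/1080 ≈ -7.2491)
-356*B + X = -356*(-409) - 7829/1080 = 145604 - 7829/1080 = 157244491/1080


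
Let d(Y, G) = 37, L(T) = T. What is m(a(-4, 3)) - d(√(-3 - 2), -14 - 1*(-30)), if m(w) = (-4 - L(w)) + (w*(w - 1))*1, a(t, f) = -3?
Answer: -26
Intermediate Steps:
m(w) = -4 - w + w*(-1 + w) (m(w) = (-4 - w) + (w*(w - 1))*1 = (-4 - w) + (w*(-1 + w))*1 = (-4 - w) + w*(-1 + w) = -4 - w + w*(-1 + w))
m(a(-4, 3)) - d(√(-3 - 2), -14 - 1*(-30)) = (-4 + (-3)² - 2*(-3)) - 1*37 = (-4 + 9 + 6) - 37 = 11 - 37 = -26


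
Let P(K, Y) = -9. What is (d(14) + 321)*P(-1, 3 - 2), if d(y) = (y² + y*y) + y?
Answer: -6543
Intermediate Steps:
d(y) = y + 2*y² (d(y) = (y² + y²) + y = 2*y² + y = y + 2*y²)
(d(14) + 321)*P(-1, 3 - 2) = (14*(1 + 2*14) + 321)*(-9) = (14*(1 + 28) + 321)*(-9) = (14*29 + 321)*(-9) = (406 + 321)*(-9) = 727*(-9) = -6543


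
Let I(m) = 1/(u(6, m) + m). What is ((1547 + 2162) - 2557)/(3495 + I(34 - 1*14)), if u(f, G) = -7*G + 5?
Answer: 33120/100481 ≈ 0.32961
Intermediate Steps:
u(f, G) = 5 - 7*G
I(m) = 1/(5 - 6*m) (I(m) = 1/((5 - 7*m) + m) = 1/(5 - 6*m))
((1547 + 2162) - 2557)/(3495 + I(34 - 1*14)) = ((1547 + 2162) - 2557)/(3495 - 1/(-5 + 6*(34 - 1*14))) = (3709 - 2557)/(3495 - 1/(-5 + 6*(34 - 14))) = 1152/(3495 - 1/(-5 + 6*20)) = 1152/(3495 - 1/(-5 + 120)) = 1152/(3495 - 1/115) = 1152/(401924/115) = 1152*(115/401924) = 33120/100481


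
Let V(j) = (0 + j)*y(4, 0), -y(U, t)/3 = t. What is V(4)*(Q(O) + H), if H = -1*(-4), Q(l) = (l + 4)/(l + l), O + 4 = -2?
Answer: 0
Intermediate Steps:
O = -6 (O = -4 - 2 = -6)
Q(l) = (4 + l)/(2*l) (Q(l) = (4 + l)/((2*l)) = (4 + l)*(1/(2*l)) = (4 + l)/(2*l))
y(U, t) = -3*t
V(j) = 0 (V(j) = (0 + j)*(-3*0) = j*0 = 0)
H = 4
V(4)*(Q(O) + H) = 0*((½)*(4 - 6)/(-6) + 4) = 0*((½)*(-⅙)*(-2) + 4) = 0*(⅙ + 4) = 0*(25/6) = 0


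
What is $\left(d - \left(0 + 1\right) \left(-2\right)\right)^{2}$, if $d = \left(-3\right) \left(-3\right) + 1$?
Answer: $144$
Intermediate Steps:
$d = 10$ ($d = 9 + 1 = 10$)
$\left(d - \left(0 + 1\right) \left(-2\right)\right)^{2} = \left(10 - \left(0 + 1\right) \left(-2\right)\right)^{2} = \left(10 - 1 \left(-2\right)\right)^{2} = \left(10 - -2\right)^{2} = \left(10 + 2\right)^{2} = 12^{2} = 144$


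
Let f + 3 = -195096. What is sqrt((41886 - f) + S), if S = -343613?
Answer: 2*I*sqrt(26657) ≈ 326.54*I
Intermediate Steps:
f = -195099 (f = -3 - 195096 = -195099)
sqrt((41886 - f) + S) = sqrt((41886 - 1*(-195099)) - 343613) = sqrt((41886 + 195099) - 343613) = sqrt(236985 - 343613) = sqrt(-106628) = 2*I*sqrt(26657)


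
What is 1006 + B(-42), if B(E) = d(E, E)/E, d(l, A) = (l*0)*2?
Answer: 1006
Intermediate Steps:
d(l, A) = 0 (d(l, A) = 0*2 = 0)
B(E) = 0 (B(E) = 0/E = 0)
1006 + B(-42) = 1006 + 0 = 1006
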